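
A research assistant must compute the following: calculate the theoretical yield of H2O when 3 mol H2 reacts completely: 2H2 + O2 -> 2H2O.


Mole ratio H2O:H2 = 2:2
n(H2O) = 3 × 2/2 = 3.000 mol
mass = 3.000 × 18.02 = 54.06 g

54.06 g


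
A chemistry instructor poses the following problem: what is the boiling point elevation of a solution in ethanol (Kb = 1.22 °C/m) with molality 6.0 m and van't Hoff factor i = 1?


ΔTb = Kb × m × i
= 1.22 × 6.0 × 1
= 7.32 °C

7.32 °C


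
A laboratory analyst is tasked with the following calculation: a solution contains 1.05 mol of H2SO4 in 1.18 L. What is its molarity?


M = n/V = 1.05/1.18 = 0.890 mol/L

0.890 M


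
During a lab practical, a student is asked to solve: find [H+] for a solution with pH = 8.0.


[H+] = 10^(-pH) = 10^(-8.0)
= 1.0×10^-8 M

1.0×10^-8 M


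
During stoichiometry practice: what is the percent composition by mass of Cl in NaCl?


M(NaCl) = 1×22.99 + 1×35.45 = 58.44 g/mol
Mass of Cl = 1 × 35.45 = 35.45 g/mol
% Cl = 35.45/58.44 × 100 = 60.66%

60.66%


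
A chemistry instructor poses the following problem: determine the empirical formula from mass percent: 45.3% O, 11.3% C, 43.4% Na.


Assume 100 g sample. Moles of each element:
  O: 45.3/16.0 = 2.831 mol
  C: 11.3/12.01 = 0.941 mol
  Na: 43.4/22.99 = 1.888 mol
Divide by smallest (0.941):
  O: 2.831/0.941 = 3.01
  C: 0.941/0.941 = 1.0
  Na: 1.888/0.941 = 2.01
Empirical formula: Na2CO3

Na2CO3


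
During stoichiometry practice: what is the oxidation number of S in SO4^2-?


x + 4(-2) = -2, so x = +6
Oxidation number: +6

+6


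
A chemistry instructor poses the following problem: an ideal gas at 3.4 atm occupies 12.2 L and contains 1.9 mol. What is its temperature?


PV = nRT  (R = 0.08206 L·atm/(mol·K))
T = PV/(nR) = 3.4×12.2/(1.9×0.08206)
= 41.48/0.155914
= 266.04 K

266.04 K


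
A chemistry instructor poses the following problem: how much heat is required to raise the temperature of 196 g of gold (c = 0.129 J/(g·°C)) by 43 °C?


q = mcΔT = 196 × 0.129 × 43
= 1087.21 J

1087.21 J


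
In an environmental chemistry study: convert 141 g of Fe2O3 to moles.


M(Fe2O3) = 159.7 g/mol
n = mass/M = 141/159.7 = 0.8829 mol

0.8829 mol


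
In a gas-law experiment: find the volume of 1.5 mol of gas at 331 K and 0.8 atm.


PV = nRT  (R = 0.08206 L·atm/(mol·K))
V = nRT/P = 1.5×0.08206×331/0.8
= 50.928 L

50.928 L


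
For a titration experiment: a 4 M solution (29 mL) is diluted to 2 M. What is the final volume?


C1V1 = C2V2
4 × 29 = 2 × V2
V2 = 116/2 = 58.0 mL

58.0 mL


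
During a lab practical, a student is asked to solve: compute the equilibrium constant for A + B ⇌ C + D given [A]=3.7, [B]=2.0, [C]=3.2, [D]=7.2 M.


Kc = [C][D]/([A][B])
= (3.2^1 × 7.2^1)/(3.7^1 × 2.0^1)
= 23.04/7.4
= 3.114

3.114


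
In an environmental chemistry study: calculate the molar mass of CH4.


M(CH4) = 1×12.01 + 4×1.008
= 12.01 + 4.03
= 16.04 g/mol

16.04 g/mol


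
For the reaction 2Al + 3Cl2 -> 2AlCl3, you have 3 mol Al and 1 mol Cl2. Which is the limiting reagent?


Mole ratio available / coefficient:
  Al: 3/2 = 1.500
  Cl2: 1/3 = 0.333
Smaller ratio is limiting.

Cl2


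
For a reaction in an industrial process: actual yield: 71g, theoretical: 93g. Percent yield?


% yield = actual/theoretical × 100
= 71/93 × 100
= 76.34%

76.34%


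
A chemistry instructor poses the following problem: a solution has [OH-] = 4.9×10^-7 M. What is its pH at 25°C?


pOH = -log10([OH-]) = -log10(4.9×10^-7)
= 7 - log10(4.9) = 6.31
pH = 14 - pOH = 14 - 6.31 = 7.69

7.69


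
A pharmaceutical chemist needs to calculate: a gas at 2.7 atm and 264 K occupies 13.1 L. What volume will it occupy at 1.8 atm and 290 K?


P1V1/T1 = P2V2/T2
V2 = P1V1T2/(T1P2)
= 2.7×13.1×290/(264×1.8)
= 21.585 L

21.585 L


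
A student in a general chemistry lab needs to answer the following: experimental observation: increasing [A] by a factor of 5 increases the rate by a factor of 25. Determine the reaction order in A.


rate ∝ [A]^n
5^n = 25 → n = 2
Order in A: 2

2


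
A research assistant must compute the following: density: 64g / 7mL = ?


ρ = mass/volume
= 64/7
= 9.143 g/mL

9.143 g/mL


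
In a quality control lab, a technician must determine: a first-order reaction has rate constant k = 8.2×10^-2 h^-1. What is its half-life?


t½ = ln2/k = 0.693147/(8.2×10^-2 h^-1)
= 8.453 h

8.453 h


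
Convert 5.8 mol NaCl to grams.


M(NaCl) = 58.44 g/mol
mass = n × M = 5.8 × 58.44 = 338.95 g

338.95 g


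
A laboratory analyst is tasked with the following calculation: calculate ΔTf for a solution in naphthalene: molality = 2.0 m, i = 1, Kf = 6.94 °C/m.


ΔTf = Kf × m × i
= 6.94 × 2.0 × 1
= 13.88 °C

13.88 °C


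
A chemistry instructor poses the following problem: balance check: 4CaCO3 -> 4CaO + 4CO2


Equation: 4CaCO3 -> 4CaO + 4CO2
Check atoms: C: 4=4, Ca: 4=4, O: 12=12
Balanced

Yes, balanced


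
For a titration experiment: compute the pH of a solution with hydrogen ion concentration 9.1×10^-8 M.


pH = -log10([H+]) = -log10(9.1×10^-8)
= 8 - log10(9.1)
= 8 - 0.96
= 7.04

7.04


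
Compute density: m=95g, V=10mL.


ρ = mass/volume
= 95/10
= 9.5 g/mL

9.5 g/mL


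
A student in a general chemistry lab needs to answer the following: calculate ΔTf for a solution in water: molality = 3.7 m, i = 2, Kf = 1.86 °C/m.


ΔTf = Kf × m × i
= 1.86 × 3.7 × 2
= 13.764 °C

13.764 °C


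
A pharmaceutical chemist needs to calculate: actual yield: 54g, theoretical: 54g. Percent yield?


% yield = actual/theoretical × 100
= 54/54 × 100
= 100.0%

100.0%


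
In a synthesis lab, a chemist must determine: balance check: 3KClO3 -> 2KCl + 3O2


Equation: 3KClO3 -> 2KCl + 3O2
Check atoms: Cl: 3≠2, K: 3≠2, O: 9≠6
Not balanced

No, not balanced


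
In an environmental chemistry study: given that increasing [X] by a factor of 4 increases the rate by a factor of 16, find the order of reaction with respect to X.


rate ∝ [X]^n
4^n = 16 → n = 2
Order in X: 2

2


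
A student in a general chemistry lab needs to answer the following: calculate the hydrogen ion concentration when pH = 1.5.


[H+] = 10^(-pH) = 10^(-1.5)
= 3.16×10^-2 M

3.16×10^-2 M


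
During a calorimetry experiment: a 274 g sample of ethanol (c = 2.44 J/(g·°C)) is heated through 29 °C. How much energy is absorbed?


q = mcΔT = 274 × 2.44 × 29
= 19388.24 J

19388.24 J


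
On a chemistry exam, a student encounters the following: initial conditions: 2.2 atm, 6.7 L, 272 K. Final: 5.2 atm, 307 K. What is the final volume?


P1V1/T1 = P2V2/T2
V2 = P1V1T2/(T1P2)
= 2.2×6.7×307/(272×5.2)
= 3.199 L

3.199 L


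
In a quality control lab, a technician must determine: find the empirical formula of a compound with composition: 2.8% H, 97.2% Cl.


Assume 100 g sample. Moles of each element:
  H: 2.8/1.008 = 2.778 mol
  Cl: 97.2/35.45 = 2.742 mol
Divide by smallest (2.742):
  H: 2.778/2.742 = 1.01
  Cl: 2.742/2.742 = 1.0
Empirical formula: HCl

HCl


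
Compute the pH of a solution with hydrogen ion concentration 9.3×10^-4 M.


pH = -log10([H+]) = -log10(9.3×10^-4)
= 4 - log10(9.3)
= 4 - 0.97
= 3.03

3.03


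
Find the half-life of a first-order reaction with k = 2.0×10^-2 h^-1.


t½ = ln2/k = 0.693147/(2.0×10^-2 h^-1)
= 34.66 h

34.66 h


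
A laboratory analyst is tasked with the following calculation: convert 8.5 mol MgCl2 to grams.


M(MgCl2) = 95.21 g/mol
mass = n × M = 8.5 × 95.21 = 809.29 g

809.29 g


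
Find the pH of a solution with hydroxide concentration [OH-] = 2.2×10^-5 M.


pOH = -log10([OH-]) = -log10(2.2×10^-5)
= 5 - log10(2.2) = 4.66
pH = 14 - pOH = 14 - 4.66 = 9.34

9.34


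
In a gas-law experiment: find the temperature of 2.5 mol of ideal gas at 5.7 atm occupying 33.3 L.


PV = nRT  (R = 0.08206 L·atm/(mol·K))
T = PV/(nR) = 5.7×33.3/(2.5×0.08206)
= 189.81/0.205150
= 925.23 K

925.23 K


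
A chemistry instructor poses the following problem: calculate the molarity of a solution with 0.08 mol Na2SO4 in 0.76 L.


M = n/V = 0.08/0.76 = 0.105 mol/L

0.105 M


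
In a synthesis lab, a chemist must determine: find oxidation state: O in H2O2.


Peroxide: O is -1
Oxidation number: -1

-1


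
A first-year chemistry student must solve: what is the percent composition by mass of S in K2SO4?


M(K2SO4) = 2×39.1 + 1×32.07 + 4×16.0 = 174.27 g/mol
Mass of S = 1 × 32.07 = 32.07 g/mol
% S = 32.07/174.27 × 100 = 18.40%

18.40%


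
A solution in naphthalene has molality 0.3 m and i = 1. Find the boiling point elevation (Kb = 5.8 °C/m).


ΔTb = Kb × m × i
= 5.8 × 0.3 × 1
= 1.74 °C

1.74 °C


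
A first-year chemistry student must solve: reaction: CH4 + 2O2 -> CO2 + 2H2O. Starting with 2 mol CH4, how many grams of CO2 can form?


Mole ratio CO2:CH4 = 1:1
n(CO2) = 2 × 1/1 = 2.000 mol
mass = 2.000 × 44.01 = 88.02 g

88.02 g


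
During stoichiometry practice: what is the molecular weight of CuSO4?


M(CuSO4) = 1×63.55 + 1×32.07 + 4×16.0
= 63.55 + 32.07 + 64.0
= 159.62 g/mol

159.62 g/mol


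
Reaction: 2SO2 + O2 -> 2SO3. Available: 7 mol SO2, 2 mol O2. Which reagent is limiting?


Mole ratio available / coefficient:
  SO2: 7/2 = 3.500
  O2: 2/1 = 2.000
Smaller ratio is limiting.

O2


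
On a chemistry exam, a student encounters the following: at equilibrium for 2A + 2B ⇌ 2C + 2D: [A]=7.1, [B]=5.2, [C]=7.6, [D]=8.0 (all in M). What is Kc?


Kc = [C]^2[D]^2/([A]^2[B]^2)
= (7.6^2 × 8.0^2)/(7.1^2 × 5.2^2)
= 3696.64/1363.0864
= 2.712

2.712


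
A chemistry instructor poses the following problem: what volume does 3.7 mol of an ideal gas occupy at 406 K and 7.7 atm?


PV = nRT  (R = 0.08206 L·atm/(mol·K))
V = nRT/P = 3.7×0.08206×406/7.7
= 16.009 L

16.009 L


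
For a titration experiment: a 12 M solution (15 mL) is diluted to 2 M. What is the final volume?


C1V1 = C2V2
12 × 15 = 2 × V2
V2 = 180/2 = 90.0 mL

90.0 mL


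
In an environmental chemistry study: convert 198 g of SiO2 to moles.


M(SiO2) = 60.09 g/mol
n = mass/M = 198/60.09 = 3.2951 mol

3.2951 mol


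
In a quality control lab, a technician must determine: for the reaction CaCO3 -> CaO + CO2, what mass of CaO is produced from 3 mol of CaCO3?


Mole ratio CaO:CaCO3 = 1:1
n(CaO) = 3 × 1/1 = 3.000 mol
mass = 3.000 × 56.08 = 168.24 g

168.24 g


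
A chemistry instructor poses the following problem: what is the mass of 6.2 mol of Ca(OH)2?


M(Ca(OH)2) = 74.1 g/mol
mass = n × M = 6.2 × 74.1 = 459.42 g

459.42 g


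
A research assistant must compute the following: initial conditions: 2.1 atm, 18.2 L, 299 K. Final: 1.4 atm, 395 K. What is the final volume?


P1V1/T1 = P2V2/T2
V2 = P1V1T2/(T1P2)
= 2.1×18.2×395/(299×1.4)
= 36.065 L

36.065 L


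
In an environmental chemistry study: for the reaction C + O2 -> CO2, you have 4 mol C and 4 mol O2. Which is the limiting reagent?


Mole ratio available / coefficient:
  C: 4/1 = 4.000
  O2: 4/1 = 4.000
Smaller ratio is limiting.

neither (stoichiometric); C and O2 are fully consumed


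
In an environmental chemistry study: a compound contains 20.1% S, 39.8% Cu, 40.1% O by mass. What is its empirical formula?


Assume 100 g sample. Moles of each element:
  S: 20.1/32.07 = 0.627 mol
  Cu: 39.8/63.55 = 0.626 mol
  O: 40.1/16.0 = 2.506 mol
Divide by smallest (0.626):
  S: 0.627/0.626 = 1.0
  Cu: 0.626/0.626 = 1.0
  O: 2.506/0.626 = 4.0
Empirical formula: CuSO4

CuSO4


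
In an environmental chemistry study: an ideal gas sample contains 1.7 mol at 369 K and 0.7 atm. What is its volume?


PV = nRT  (R = 0.08206 L·atm/(mol·K))
V = nRT/P = 1.7×0.08206×369/0.7
= 73.537 L

73.537 L


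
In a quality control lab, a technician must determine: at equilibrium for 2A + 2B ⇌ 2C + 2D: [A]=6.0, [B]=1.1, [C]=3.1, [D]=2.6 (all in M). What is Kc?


Kc = [C]^2[D]^2/([A]^2[B]^2)
= (3.1^2 × 2.6^2)/(6.0^2 × 1.1^2)
= 64.9636/43.56
= 1.491

1.491


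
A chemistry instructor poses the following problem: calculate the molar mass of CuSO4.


M(CuSO4) = 1×63.55 + 1×32.07 + 4×16.0
= 63.55 + 32.07 + 64.0
= 159.62 g/mol

159.62 g/mol


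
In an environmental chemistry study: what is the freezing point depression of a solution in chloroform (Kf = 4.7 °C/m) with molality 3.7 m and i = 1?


ΔTf = Kf × m × i
= 4.7 × 3.7 × 1
= 17.39 °C

17.39 °C


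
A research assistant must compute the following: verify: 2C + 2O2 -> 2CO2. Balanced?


Equation: 2C + 2O2 -> 2CO2
Check atoms: C: 2=2, O: 4=4
Balanced

Yes, balanced


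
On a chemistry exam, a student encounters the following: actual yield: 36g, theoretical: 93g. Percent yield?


% yield = actual/theoretical × 100
= 36/93 × 100
= 38.71%

38.71%


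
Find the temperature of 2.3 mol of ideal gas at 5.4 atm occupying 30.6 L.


PV = nRT  (R = 0.08206 L·atm/(mol·K))
T = PV/(nR) = 5.4×30.6/(2.3×0.08206)
= 165.24/0.188738
= 875.50 K

875.50 K


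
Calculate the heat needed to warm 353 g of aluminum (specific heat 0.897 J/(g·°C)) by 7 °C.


q = mcΔT = 353 × 0.897 × 7
= 2216.49 J

2216.49 J


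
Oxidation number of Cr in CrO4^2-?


x + 4(-2) = -2, so x = +6
Oxidation number: +6

+6


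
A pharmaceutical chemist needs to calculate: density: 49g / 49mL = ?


ρ = mass/volume
= 49/49
= 1.0 g/mL

1.0 g/mL


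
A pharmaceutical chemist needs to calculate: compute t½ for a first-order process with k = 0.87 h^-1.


t½ = ln2/k = 0.693147/(0.87 h^-1)
= 0.7967 h

0.7967 h


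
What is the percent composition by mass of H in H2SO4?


M(H2SO4) = 2×1.008 + 1×32.07 + 4×16.0 = 98.086 g/mol
Mass of H = 2 × 1.008 = 2.016 g/mol
% H = 2.016/98.086 × 100 = 2.06%

2.06%


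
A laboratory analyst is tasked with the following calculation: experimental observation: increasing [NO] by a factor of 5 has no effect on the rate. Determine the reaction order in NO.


rate ∝ [NO]^n
rate ∝ [NO]^0
Order in NO: 0

0


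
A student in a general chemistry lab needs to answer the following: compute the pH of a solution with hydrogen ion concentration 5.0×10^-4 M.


pH = -log10([H+]) = -log10(5.0×10^-4)
= 4 - log10(5.0)
= 4 - 0.7
= 3.3

3.3


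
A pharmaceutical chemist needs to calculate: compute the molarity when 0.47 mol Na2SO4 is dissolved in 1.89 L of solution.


M = n/V = 0.47/1.89 = 0.249 mol/L

0.249 M


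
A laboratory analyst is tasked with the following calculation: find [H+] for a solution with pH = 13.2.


[H+] = 10^(-pH) = 10^(-13.2)
= 6.31×10^-14 M

6.31×10^-14 M


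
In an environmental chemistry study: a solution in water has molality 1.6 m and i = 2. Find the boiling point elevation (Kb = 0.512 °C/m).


ΔTb = Kb × m × i
= 0.512 × 1.6 × 2
= 1.6384 °C

1.6384 °C


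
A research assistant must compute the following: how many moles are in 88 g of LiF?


M(LiF) = 25.94 g/mol
n = mass/M = 88/25.94 = 3.3924 mol

3.3924 mol


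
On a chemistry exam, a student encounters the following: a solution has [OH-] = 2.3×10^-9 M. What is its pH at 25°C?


pOH = -log10([OH-]) = -log10(2.3×10^-9)
= 9 - log10(2.3) = 8.64
pH = 14 - pOH = 14 - 8.64 = 5.36

5.36


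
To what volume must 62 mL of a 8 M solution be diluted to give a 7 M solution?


C1V1 = C2V2
8 × 62 = 7 × V2
V2 = 496/7 = 70.86 mL

70.86 mL


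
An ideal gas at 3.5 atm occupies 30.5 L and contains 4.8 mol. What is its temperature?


PV = nRT  (R = 0.08206 L·atm/(mol·K))
T = PV/(nR) = 3.5×30.5/(4.8×0.08206)
= 106.75/0.393888
= 271.02 K

271.02 K


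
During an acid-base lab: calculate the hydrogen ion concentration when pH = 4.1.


[H+] = 10^(-pH) = 10^(-4.1)
= 7.94×10^-5 M

7.94×10^-5 M


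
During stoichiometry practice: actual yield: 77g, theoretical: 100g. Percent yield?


% yield = actual/theoretical × 100
= 77/100 × 100
= 77.0%

77.0%


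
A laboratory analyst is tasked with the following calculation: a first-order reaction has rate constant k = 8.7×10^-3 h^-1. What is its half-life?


t½ = ln2/k = 0.693147/(8.7×10^-3 h^-1)
= 79.67 h

79.67 h


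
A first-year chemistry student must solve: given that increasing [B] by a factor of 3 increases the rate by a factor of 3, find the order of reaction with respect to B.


rate ∝ [B]^n
3^n = 3 → n = 1
Order in B: 1

1


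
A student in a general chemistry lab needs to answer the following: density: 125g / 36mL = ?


ρ = mass/volume
= 125/36
= 3.472 g/mL

3.472 g/mL


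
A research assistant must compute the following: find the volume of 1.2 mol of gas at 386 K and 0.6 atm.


PV = nRT  (R = 0.08206 L·atm/(mol·K))
V = nRT/P = 1.2×0.08206×386/0.6
= 63.35 L

63.35 L


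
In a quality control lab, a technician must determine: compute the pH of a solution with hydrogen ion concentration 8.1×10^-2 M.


pH = -log10([H+]) = -log10(8.1×10^-2)
= 2 - log10(8.1)
= 2 - 0.91
= 1.09

1.09


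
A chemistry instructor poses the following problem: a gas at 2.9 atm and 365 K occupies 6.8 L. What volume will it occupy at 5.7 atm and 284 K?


P1V1/T1 = P2V2/T2
V2 = P1V1T2/(T1P2)
= 2.9×6.8×284/(365×5.7)
= 2.692 L

2.692 L


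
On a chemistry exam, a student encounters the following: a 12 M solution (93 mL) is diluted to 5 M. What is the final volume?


C1V1 = C2V2
12 × 93 = 5 × V2
V2 = 1116/5 = 223.2 mL

223.2 mL


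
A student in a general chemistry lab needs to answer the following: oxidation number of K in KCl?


Group 1 metal: +1
Oxidation number: +1

+1


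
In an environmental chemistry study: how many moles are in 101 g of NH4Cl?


M(NH4Cl) = 53.49 g/mol
n = mass/M = 101/53.49 = 1.8882 mol

1.8882 mol


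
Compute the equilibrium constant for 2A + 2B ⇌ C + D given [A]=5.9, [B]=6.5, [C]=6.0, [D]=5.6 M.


Kc = [C][D]/([A]^2[B]^2)
= (6.0^1 × 5.6^1)/(5.9^2 × 6.5^2)
= 33.6/1470.7225
= 0.02285

0.02285


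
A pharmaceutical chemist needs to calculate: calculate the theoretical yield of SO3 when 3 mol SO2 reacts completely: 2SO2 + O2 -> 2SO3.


Mole ratio SO3:SO2 = 2:2
n(SO3) = 3 × 2/2 = 3.000 mol
mass = 3.000 × 80.07 = 240.21 g

240.21 g


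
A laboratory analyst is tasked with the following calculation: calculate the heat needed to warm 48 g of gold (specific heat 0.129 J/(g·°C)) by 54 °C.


q = mcΔT = 48 × 0.129 × 54
= 334.37 J

334.37 J


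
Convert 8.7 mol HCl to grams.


M(HCl) = 36.46 g/mol
mass = n × M = 8.7 × 36.46 = 317.20 g

317.20 g


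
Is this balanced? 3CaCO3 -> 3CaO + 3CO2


Equation: 3CaCO3 -> 3CaO + 3CO2
Check atoms: C: 3=3, Ca: 3=3, O: 9=9
Balanced

Yes, balanced


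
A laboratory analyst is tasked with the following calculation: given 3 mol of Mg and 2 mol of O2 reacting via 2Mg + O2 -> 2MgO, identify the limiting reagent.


Mole ratio available / coefficient:
  Mg: 3/2 = 1.500
  O2: 2/1 = 2.000
Smaller ratio is limiting.

Mg


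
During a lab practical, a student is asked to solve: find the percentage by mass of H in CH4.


M(CH4) = 1×12.01 + 4×1.008 = 16.042 g/mol
Mass of H = 4 × 1.008 = 4.032 g/mol
% H = 4.032/16.042 × 100 = 25.13%

25.13%


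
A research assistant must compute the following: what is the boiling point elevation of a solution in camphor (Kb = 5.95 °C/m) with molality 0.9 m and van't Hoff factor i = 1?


ΔTb = Kb × m × i
= 5.95 × 0.9 × 1
= 5.355 °C

5.355 °C


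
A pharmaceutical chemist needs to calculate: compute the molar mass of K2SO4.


M(K2SO4) = 2×39.1 + 1×32.07 + 4×16.0
= 78.2 + 32.07 + 64.0
= 174.27 g/mol

174.27 g/mol


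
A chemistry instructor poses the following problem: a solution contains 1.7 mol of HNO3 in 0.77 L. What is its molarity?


M = n/V = 1.7/0.77 = 2.208 mol/L

2.208 M


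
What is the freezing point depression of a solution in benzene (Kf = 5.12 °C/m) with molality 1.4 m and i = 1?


ΔTf = Kf × m × i
= 5.12 × 1.4 × 1
= 7.168 °C

7.168 °C


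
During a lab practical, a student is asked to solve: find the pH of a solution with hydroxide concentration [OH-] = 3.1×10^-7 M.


pOH = -log10([OH-]) = -log10(3.1×10^-7)
= 7 - log10(3.1) = 6.51
pH = 14 - pOH = 14 - 6.51 = 7.49

7.49


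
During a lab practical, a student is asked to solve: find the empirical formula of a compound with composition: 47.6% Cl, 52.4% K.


Assume 100 g sample. Moles of each element:
  Cl: 47.6/35.45 = 1.343 mol
  K: 52.4/39.1 = 1.34 mol
Divide by smallest (1.34):
  Cl: 1.343/1.34 = 1.0
  K: 1.34/1.34 = 1.0
Empirical formula: KCl

KCl


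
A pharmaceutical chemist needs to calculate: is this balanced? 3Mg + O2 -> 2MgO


Equation: 3Mg + O2 -> 2MgO
Check atoms: Mg: 3≠2, O: 2=2
Not balanced

No, not balanced


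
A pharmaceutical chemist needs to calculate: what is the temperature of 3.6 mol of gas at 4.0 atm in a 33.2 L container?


PV = nRT  (R = 0.08206 L·atm/(mol·K))
T = PV/(nR) = 4.0×33.2/(3.6×0.08206)
= 132.80/0.295416
= 449.54 K

449.54 K


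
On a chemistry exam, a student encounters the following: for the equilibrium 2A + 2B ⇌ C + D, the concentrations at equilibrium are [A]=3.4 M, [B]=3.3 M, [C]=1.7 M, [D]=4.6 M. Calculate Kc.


Kc = [C][D]/([A]^2[B]^2)
= (1.7^1 × 4.6^1)/(3.4^2 × 3.3^2)
= 7.82/125.8884
= 0.06212

0.06212


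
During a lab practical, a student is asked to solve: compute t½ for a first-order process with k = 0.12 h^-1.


t½ = ln2/k = 0.693147/(0.12 h^-1)
= 5.776 h

5.776 h


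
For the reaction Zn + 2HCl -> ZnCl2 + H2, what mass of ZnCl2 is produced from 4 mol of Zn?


Mole ratio ZnCl2:Zn = 1:1
n(ZnCl2) = 4 × 1/1 = 4.000 mol
mass = 4.000 × 136.28 = 545.12 g

545.12 g


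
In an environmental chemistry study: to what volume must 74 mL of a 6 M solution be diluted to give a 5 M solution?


C1V1 = C2V2
6 × 74 = 5 × V2
V2 = 444/5 = 88.8 mL

88.8 mL


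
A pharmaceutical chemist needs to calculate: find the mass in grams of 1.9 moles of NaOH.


M(NaOH) = 40.0 g/mol
mass = n × M = 1.9 × 40.0 = 76.00 g

76.00 g


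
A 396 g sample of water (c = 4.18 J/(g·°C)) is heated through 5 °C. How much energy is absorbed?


q = mcΔT = 396 × 4.18 × 5
= 8276.40 J

8276.40 J


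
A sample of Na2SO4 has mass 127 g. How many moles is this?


M(Na2SO4) = 142.05 g/mol
n = mass/M = 127/142.05 = 0.8941 mol

0.8941 mol


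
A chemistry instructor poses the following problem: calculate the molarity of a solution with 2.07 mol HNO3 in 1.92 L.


M = n/V = 2.07/1.92 = 1.078 mol/L

1.078 M


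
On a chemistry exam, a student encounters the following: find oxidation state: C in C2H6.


2x + 6(+1) = 0, so x = -3
Oxidation number: -3

-3


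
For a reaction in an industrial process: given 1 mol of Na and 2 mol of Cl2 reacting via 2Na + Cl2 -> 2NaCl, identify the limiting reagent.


Mole ratio available / coefficient:
  Na: 1/2 = 0.500
  Cl2: 2/1 = 2.000
Smaller ratio is limiting.

Na


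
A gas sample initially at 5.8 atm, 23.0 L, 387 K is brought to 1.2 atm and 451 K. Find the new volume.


P1V1/T1 = P2V2/T2
V2 = P1V1T2/(T1P2)
= 5.8×23.0×451/(387×1.2)
= 129.551 L

129.551 L


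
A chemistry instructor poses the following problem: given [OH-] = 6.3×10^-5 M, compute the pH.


pOH = -log10([OH-]) = -log10(6.3×10^-5)
= 5 - log10(6.3) = 4.2
pH = 14 - pOH = 14 - 4.2 = 9.8

9.8


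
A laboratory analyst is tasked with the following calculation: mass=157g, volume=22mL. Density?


ρ = mass/volume
= 157/22
= 7.136 g/mL

7.136 g/mL


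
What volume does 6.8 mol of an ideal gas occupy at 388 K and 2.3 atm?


PV = nRT  (R = 0.08206 L·atm/(mol·K))
V = nRT/P = 6.8×0.08206×388/2.3
= 94.134 L

94.134 L


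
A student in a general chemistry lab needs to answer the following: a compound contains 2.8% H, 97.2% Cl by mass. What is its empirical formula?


Assume 100 g sample. Moles of each element:
  H: 2.8/1.008 = 2.778 mol
  Cl: 97.2/35.45 = 2.742 mol
Divide by smallest (2.742):
  H: 2.778/2.742 = 1.01
  Cl: 2.742/2.742 = 1.0
Empirical formula: HCl

HCl


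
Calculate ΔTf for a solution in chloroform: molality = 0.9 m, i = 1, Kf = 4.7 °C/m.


ΔTf = Kf × m × i
= 4.7 × 0.9 × 1
= 4.23 °C

4.23 °C


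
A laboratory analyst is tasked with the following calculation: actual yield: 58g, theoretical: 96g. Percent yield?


% yield = actual/theoretical × 100
= 58/96 × 100
= 60.42%

60.42%


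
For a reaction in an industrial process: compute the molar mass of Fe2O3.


M(Fe2O3) = 2×55.85 + 3×16.0
= 111.7 + 48.0
= 159.7 g/mol

159.7 g/mol


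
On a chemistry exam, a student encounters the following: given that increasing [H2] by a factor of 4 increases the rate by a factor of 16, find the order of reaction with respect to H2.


rate ∝ [H2]^n
4^n = 16 → n = 2
Order in H2: 2

2


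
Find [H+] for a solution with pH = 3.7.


[H+] = 10^(-pH) = 10^(-3.7)
= 2.0×10^-4 M

2.0×10^-4 M


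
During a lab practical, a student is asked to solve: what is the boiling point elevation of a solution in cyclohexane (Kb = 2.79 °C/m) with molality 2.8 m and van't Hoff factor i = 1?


ΔTb = Kb × m × i
= 2.79 × 2.8 × 1
= 7.812 °C

7.812 °C


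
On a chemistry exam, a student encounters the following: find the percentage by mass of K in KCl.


M(KCl) = 1×39.1 + 1×35.45 = 74.55 g/mol
Mass of K = 1 × 39.1 = 39.10 g/mol
% K = 39.10/74.55 × 100 = 52.45%

52.45%


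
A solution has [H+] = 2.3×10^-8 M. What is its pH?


pH = -log10([H+]) = -log10(2.3×10^-8)
= 8 - log10(2.3)
= 8 - 0.36
= 7.64

7.64


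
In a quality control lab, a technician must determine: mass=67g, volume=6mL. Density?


ρ = mass/volume
= 67/6
= 11.167 g/mL

11.167 g/mL


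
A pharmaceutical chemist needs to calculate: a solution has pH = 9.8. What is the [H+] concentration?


[H+] = 10^(-pH) = 10^(-9.8)
= 1.58×10^-10 M

1.58×10^-10 M


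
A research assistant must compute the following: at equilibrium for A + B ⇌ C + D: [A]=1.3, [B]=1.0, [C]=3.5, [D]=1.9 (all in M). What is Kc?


Kc = [C][D]/([A][B])
= (3.5^1 × 1.9^1)/(1.3^1 × 1.0^1)
= 6.65/1.3
= 5.115

5.115


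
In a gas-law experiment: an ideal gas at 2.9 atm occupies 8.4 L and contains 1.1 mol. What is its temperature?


PV = nRT  (R = 0.08206 L·atm/(mol·K))
T = PV/(nR) = 2.9×8.4/(1.1×0.08206)
= 24.36/0.090266
= 269.87 K

269.87 K


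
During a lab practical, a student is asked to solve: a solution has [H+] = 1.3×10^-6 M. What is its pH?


pH = -log10([H+]) = -log10(1.3×10^-6)
= 6 - log10(1.3)
= 6 - 0.11
= 5.89

5.89


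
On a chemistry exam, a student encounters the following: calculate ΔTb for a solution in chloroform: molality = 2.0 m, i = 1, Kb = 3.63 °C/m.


ΔTb = Kb × m × i
= 3.63 × 2.0 × 1
= 7.26 °C

7.26 °C


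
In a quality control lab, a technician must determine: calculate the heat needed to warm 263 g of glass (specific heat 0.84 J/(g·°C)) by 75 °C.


q = mcΔT = 263 × 0.84 × 75
= 16569.00 J

16569.00 J


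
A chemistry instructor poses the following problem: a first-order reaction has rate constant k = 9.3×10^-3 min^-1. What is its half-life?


t½ = ln2/k = 0.693147/(9.3×10^-3 min^-1)
= 74.53 min

74.53 min


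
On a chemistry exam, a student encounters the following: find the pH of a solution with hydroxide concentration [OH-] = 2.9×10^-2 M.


pOH = -log10([OH-]) = -log10(2.9×10^-2)
= 2 - log10(2.9) = 1.54
pH = 14 - pOH = 14 - 1.54 = 12.46

12.46


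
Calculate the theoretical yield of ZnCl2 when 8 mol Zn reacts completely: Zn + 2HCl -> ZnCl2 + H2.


Mole ratio ZnCl2:Zn = 1:1
n(ZnCl2) = 8 × 1/1 = 8.000 mol
mass = 8.000 × 136.28 = 1090.24 g

1090.24 g


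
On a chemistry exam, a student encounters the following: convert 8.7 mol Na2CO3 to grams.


M(Na2CO3) = 105.99 g/mol
mass = n × M = 8.7 × 105.99 = 922.11 g

922.11 g


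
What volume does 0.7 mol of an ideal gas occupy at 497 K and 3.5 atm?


PV = nRT  (R = 0.08206 L·atm/(mol·K))
V = nRT/P = 0.7×0.08206×497/3.5
= 8.157 L

8.157 L


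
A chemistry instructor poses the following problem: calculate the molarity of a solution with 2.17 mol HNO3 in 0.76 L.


M = n/V = 2.17/0.76 = 2.855 mol/L

2.855 M


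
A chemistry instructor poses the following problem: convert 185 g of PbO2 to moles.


M(PbO2) = 239.2 g/mol
n = mass/M = 185/239.2 = 0.7734 mol

0.7734 mol


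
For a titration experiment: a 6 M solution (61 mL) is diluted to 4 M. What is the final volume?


C1V1 = C2V2
6 × 61 = 4 × V2
V2 = 366/4 = 91.5 mL

91.5 mL


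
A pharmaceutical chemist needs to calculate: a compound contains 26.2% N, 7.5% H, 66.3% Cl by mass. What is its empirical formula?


Assume 100 g sample. Moles of each element:
  N: 26.2/14.01 = 1.87 mol
  H: 7.5/1.008 = 7.44 mol
  Cl: 66.3/35.45 = 1.87 mol
Divide by smallest (1.87):
  N: 1.87/1.87 = 1.0
  H: 7.44/1.87 = 3.98
  Cl: 1.87/1.87 = 1.0
Empirical formula: NH4Cl

NH4Cl


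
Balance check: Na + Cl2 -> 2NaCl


Equation: Na + Cl2 -> 2NaCl
Check atoms: Cl: 2=2, Na: 1≠2
Not balanced

No, not balanced


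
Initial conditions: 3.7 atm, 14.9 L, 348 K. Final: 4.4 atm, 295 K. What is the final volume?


P1V1/T1 = P2V2/T2
V2 = P1V1T2/(T1P2)
= 3.7×14.9×295/(348×4.4)
= 10.621 L

10.621 L


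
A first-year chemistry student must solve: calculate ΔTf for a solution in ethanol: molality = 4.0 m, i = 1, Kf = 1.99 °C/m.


ΔTf = Kf × m × i
= 1.99 × 4.0 × 1
= 7.96 °C

7.96 °C


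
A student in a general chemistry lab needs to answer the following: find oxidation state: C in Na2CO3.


2(+1) + x + 3(-2) = 0, so x = +4
Oxidation number: +4

+4


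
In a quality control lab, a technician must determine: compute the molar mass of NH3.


M(NH3) = 1×14.01 + 3×1.008
= 14.01 + 3.02
= 17.03 g/mol

17.03 g/mol


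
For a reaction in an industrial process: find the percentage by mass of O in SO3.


M(SO3) = 1×32.07 + 3×16.0 = 80.07 g/mol
Mass of O = 3 × 16.0 = 48.00 g/mol
% O = 48.00/80.07 × 100 = 59.95%

59.95%


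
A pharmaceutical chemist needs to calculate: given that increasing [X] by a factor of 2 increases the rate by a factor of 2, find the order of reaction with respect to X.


rate ∝ [X]^n
2^n = 2 → n = 1
Order in X: 1

1


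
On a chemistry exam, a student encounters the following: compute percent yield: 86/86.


% yield = actual/theoretical × 100
= 86/86 × 100
= 100.0%

100.0%


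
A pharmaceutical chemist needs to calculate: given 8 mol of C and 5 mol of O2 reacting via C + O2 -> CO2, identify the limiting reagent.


Mole ratio available / coefficient:
  C: 8/1 = 8.000
  O2: 5/1 = 5.000
Smaller ratio is limiting.

O2


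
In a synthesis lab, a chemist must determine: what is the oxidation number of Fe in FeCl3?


x + 3(-1) = 0, so x = +3
Oxidation number: +3

+3


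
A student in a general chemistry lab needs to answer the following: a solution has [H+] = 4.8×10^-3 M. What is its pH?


pH = -log10([H+]) = -log10(4.8×10^-3)
= 3 - log10(4.8)
= 3 - 0.68
= 2.32

2.32


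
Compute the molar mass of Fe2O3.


M(Fe2O3) = 2×55.85 + 3×16.0
= 111.7 + 48.0
= 159.7 g/mol

159.7 g/mol


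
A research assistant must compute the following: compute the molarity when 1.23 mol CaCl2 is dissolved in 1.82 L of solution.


M = n/V = 1.23/1.82 = 0.676 mol/L

0.676 M


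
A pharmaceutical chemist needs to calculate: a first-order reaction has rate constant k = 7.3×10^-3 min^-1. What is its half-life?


t½ = ln2/k = 0.693147/(7.3×10^-3 min^-1)
= 94.95 min

94.95 min


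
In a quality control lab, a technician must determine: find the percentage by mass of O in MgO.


M(MgO) = 1×24.31 + 1×16.0 = 40.31 g/mol
Mass of O = 1 × 16.0 = 16.00 g/mol
% O = 16.00/40.31 × 100 = 39.69%

39.69%


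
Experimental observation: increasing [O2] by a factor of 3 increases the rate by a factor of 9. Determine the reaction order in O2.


rate ∝ [O2]^n
3^n = 9 → n = 2
Order in O2: 2

2


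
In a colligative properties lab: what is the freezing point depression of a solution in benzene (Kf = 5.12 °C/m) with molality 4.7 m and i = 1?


ΔTf = Kf × m × i
= 5.12 × 4.7 × 1
= 24.064 °C

24.064 °C


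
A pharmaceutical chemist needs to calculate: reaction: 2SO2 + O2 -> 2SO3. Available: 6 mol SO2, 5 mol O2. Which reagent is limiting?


Mole ratio available / coefficient:
  SO2: 6/2 = 3.000
  O2: 5/1 = 5.000
Smaller ratio is limiting.

SO2


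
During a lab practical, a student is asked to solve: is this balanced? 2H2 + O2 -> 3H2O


Equation: 2H2 + O2 -> 3H2O
Check atoms: H: 4≠6, O: 2≠3
Not balanced

No, not balanced


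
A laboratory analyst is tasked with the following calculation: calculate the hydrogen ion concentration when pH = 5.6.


[H+] = 10^(-pH) = 10^(-5.6)
= 2.51×10^-6 M

2.51×10^-6 M


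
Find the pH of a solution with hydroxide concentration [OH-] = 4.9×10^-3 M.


pOH = -log10([OH-]) = -log10(4.9×10^-3)
= 3 - log10(4.9) = 2.31
pH = 14 - pOH = 14 - 2.31 = 11.69

11.69


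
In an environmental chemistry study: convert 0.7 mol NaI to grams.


M(NaI) = 149.89 g/mol
mass = n × M = 0.7 × 149.89 = 104.92 g

104.92 g


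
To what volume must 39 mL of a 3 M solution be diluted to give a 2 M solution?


C1V1 = C2V2
3 × 39 = 2 × V2
V2 = 117/2 = 58.5 mL

58.5 mL


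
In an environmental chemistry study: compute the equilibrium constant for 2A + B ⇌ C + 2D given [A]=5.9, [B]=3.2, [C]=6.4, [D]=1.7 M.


Kc = [C][D]^2/([A]^2[B])
= (6.4^1 × 1.7^2)/(5.9^2 × 3.2^1)
= 18.496/111.392
= 0.1660

0.1660


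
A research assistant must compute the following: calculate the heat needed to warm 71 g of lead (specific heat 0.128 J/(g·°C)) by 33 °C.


q = mcΔT = 71 × 0.128 × 33
= 299.90 J

299.90 J


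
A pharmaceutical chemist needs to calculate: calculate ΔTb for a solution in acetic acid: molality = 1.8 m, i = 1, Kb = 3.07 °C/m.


ΔTb = Kb × m × i
= 3.07 × 1.8 × 1
= 5.526 °C

5.526 °C


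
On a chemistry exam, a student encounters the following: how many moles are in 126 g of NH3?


M(NH3) = 17.03 g/mol
n = mass/M = 126/17.03 = 7.3987 mol

7.3987 mol


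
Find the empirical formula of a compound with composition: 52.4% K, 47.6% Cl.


Assume 100 g sample. Moles of each element:
  K: 52.4/39.1 = 1.34 mol
  Cl: 47.6/35.45 = 1.343 mol
Divide by smallest (1.34):
  K: 1.34/1.34 = 1.0
  Cl: 1.343/1.34 = 1.0
Empirical formula: KCl

KCl


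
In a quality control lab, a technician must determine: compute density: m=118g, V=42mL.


ρ = mass/volume
= 118/42
= 2.81 g/mL

2.81 g/mL


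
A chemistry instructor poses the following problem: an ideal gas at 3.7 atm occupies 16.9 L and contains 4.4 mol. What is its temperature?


PV = nRT  (R = 0.08206 L·atm/(mol·K))
T = PV/(nR) = 3.7×16.9/(4.4×0.08206)
= 62.53/0.361064
= 173.18 K

173.18 K


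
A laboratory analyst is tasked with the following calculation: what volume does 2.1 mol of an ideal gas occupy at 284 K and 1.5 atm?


PV = nRT  (R = 0.08206 L·atm/(mol·K))
V = nRT/P = 2.1×0.08206×284/1.5
= 32.627 L

32.627 L


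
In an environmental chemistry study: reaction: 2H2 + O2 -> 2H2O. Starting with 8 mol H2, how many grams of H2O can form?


Mole ratio H2O:H2 = 2:2
n(H2O) = 8 × 2/2 = 8.000 mol
mass = 8.000 × 18.02 = 144.16 g

144.16 g


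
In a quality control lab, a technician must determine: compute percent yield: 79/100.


% yield = actual/theoretical × 100
= 79/100 × 100
= 79.0%

79.0%


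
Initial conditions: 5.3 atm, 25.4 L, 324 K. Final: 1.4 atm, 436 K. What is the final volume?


P1V1/T1 = P2V2/T2
V2 = P1V1T2/(T1P2)
= 5.3×25.4×436/(324×1.4)
= 129.397 L

129.397 L


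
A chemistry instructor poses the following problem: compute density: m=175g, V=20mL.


ρ = mass/volume
= 175/20
= 8.75 g/mL

8.75 g/mL


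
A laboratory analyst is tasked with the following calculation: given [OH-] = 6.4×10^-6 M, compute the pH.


pOH = -log10([OH-]) = -log10(6.4×10^-6)
= 6 - log10(6.4) = 5.19
pH = 14 - pOH = 14 - 5.19 = 8.81

8.81


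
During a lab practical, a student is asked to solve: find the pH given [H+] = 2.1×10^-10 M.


pH = -log10([H+]) = -log10(2.1×10^-10)
= 10 - log10(2.1)
= 10 - 0.32
= 9.68

9.68


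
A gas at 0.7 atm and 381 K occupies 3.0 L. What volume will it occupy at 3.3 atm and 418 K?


P1V1/T1 = P2V2/T2
V2 = P1V1T2/(T1P2)
= 0.7×3.0×418/(381×3.3)
= 0.698 L

0.698 L


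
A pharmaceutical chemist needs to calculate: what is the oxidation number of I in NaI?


halide: -1
Oxidation number: -1

-1


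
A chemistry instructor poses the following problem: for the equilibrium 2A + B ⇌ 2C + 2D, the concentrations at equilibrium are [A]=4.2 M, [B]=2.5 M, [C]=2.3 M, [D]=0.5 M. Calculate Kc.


Kc = [C]^2[D]^2/([A]^2[B])
= (2.3^2 × 0.5^2)/(4.2^2 × 2.5^1)
= 1.3225/44.1
= 0.02999

0.02999


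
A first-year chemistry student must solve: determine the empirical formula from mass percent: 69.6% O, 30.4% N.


Assume 100 g sample. Moles of each element:
  O: 69.6/16.0 = 4.35 mol
  N: 30.4/14.01 = 2.17 mol
Divide by smallest (2.17):
  O: 4.35/2.17 = 2.0
  N: 2.17/2.17 = 1.0
Empirical formula: NO2

NO2


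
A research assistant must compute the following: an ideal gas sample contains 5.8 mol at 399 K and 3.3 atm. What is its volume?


PV = nRT  (R = 0.08206 L·atm/(mol·K))
V = nRT/P = 5.8×0.08206×399/3.3
= 57.546 L

57.546 L


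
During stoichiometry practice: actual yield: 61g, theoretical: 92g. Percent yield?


% yield = actual/theoretical × 100
= 61/92 × 100
= 66.3%

66.3%


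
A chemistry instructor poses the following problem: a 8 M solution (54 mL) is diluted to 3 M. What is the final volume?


C1V1 = C2V2
8 × 54 = 3 × V2
V2 = 432/3 = 144.0 mL

144.0 mL


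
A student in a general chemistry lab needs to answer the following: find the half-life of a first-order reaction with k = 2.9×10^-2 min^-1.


t½ = ln2/k = 0.693147/(2.9×10^-2 min^-1)
= 23.90 min

23.90 min


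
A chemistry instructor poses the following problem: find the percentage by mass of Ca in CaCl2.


M(CaCl2) = 1×40.08 + 2×35.45 = 110.98 g/mol
Mass of Ca = 1 × 40.08 = 40.08 g/mol
% Ca = 40.08/110.98 × 100 = 36.11%

36.11%


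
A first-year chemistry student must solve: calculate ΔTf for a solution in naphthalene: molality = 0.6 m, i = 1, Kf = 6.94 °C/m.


ΔTf = Kf × m × i
= 6.94 × 0.6 × 1
= 4.164 °C

4.164 °C


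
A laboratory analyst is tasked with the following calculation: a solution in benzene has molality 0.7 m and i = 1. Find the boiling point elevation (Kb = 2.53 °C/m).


ΔTb = Kb × m × i
= 2.53 × 0.7 × 1
= 1.771 °C

1.771 °C


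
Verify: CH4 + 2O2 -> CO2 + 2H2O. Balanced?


Equation: CH4 + 2O2 -> CO2 + 2H2O
Check atoms: C: 1=1, H: 4=4, O: 4=4
Balanced

Yes, balanced


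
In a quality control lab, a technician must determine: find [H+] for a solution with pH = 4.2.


[H+] = 10^(-pH) = 10^(-4.2)
= 6.31×10^-5 M

6.31×10^-5 M


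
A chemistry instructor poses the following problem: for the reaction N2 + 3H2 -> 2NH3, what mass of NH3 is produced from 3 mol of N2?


Mole ratio NH3:N2 = 2:1
n(NH3) = 3 × 2/1 = 6.000 mol
mass = 6.000 × 17.03 = 102.18 g

102.18 g


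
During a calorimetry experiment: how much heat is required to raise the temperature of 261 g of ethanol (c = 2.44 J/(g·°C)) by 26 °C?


q = mcΔT = 261 × 2.44 × 26
= 16557.84 J

16557.84 J


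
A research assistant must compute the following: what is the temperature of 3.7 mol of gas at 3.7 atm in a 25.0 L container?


PV = nRT  (R = 0.08206 L·atm/(mol·K))
T = PV/(nR) = 3.7×25.0/(3.7×0.08206)
= 92.50/0.303622
= 304.66 K

304.66 K
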